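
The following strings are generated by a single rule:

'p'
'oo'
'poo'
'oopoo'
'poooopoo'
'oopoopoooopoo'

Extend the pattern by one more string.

Each term (from the third on) is the two preceding terms concatenated in order: term 3 = p·oo = poo.
So term 7 is poooopoo·oopoopoooopoo.

poooopoooopoopoooopoo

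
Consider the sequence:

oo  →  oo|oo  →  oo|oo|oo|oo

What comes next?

Each string is two copies of the previous one joined by '|'.
Doubling oo|oo|oo|oo with '|' between the halves:

oo|oo|oo|oo|oo|oo|oo|oo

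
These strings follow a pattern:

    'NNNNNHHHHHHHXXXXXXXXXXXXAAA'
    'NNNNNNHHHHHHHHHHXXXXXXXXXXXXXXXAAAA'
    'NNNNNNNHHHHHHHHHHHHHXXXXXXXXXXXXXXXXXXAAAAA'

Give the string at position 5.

Term n consists of n+2 N's, followed by 3n-2 H's, followed by 3n+3 X's, followed by n A's, where the shown terms are n = 3, 4, 5.
Setting n = 7 gives 9, 19, 24, 7 characters in each block.

NNNNNNNNNHHHHHHHHHHHHHHHHHHHXXXXXXXXXXXXXXXXXXXXXXXXAAAAAAA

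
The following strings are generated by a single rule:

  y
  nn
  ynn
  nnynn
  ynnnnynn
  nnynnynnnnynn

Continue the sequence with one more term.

ynnnnynnnnynnynnnnynn

Each term (from the third on) is the two preceding terms concatenated in order: term 3 = y·nn = ynn.
So term 7 is ynnnnynn·nnynnynnnnynn.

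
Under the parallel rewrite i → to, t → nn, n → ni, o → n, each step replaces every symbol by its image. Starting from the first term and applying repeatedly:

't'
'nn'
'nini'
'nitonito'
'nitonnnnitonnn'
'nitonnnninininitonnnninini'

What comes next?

nitonnnninininitonitonitonitonnnninininitonitonito

Applying the rule to each of the 26 symbols of nitonnnninininitonnnninini gives the pieces ni to nn n ni ni ni ni to ni to ni to ni to nn n ni ni ni ni to ni to ni to, which concatenate to the answer.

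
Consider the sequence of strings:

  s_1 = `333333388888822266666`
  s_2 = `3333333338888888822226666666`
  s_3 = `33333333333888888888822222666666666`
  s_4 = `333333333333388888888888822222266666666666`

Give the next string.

3333333333333338888888888888822222226666666666666

Term n consists of 2n+1 3's, followed by 2n 8's, followed by n 2's, followed by 2n-1 6's, where the shown terms are n = 3, 4, 5, 6.
Setting n = 7 gives 15, 14, 7, 13 characters in each block.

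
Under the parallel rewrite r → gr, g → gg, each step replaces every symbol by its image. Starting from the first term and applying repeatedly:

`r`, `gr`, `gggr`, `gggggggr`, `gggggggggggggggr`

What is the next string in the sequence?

φ(gggggggggggggggr) expands symbol-by-symbol to gg gg gg gg gg gg gg gg gg gg gg gg gg gg gg gr; joining the 16 pieces gives the next term.

gggggggggggggggggggggggggggggggr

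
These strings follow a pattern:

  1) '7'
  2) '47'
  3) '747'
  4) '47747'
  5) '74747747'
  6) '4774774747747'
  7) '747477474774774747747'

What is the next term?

4774774747747747477474774774747747

This is a Fibonacci-style word recurrence s(k) = s(k−2)·s(k−1): e.g. 7·47 = 747.
The next term joins 4774774747747 and 747477474774774747747.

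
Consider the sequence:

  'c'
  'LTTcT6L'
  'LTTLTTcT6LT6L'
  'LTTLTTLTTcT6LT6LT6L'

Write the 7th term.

LTTLTTLTTLTTLTTLTTcT6LT6LT6LT6LT6LT6L

Every step adds LTT to the front and T6L to the end of the previous string.
From LTTLTTLTTcT6LT6LT6L, 3 further steps: LTTLTTLTTcT6LT6LT6L → LTTLTTLTTLTTcT6LT6LT6LT6L → LTTLTTLTTLTTLTTcT6LT6LT6LT6LT6L → (answer).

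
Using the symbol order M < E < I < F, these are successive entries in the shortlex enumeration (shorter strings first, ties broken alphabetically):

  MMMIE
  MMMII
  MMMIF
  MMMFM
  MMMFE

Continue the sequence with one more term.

MMMFI

Find the rightmost character of MMMFE below F, bump it to the next letter, and reset everything to its right to M.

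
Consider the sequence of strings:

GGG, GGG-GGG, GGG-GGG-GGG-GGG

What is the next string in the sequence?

GGG-GGG-GGG-GGG-GGG-GGG-GGG-GGG

Every step duplicates the string with '-' between the halves.
One more doubling of GGG-GGG-GGG-GGG gives the answer.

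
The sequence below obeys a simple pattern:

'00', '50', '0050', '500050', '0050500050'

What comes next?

5000500050500050

Each term (from the third on) is the two preceding terms concatenated in order: term 3 = 00·50 = 0050.
Continuing: 500050 · 0050500050 gives term 6.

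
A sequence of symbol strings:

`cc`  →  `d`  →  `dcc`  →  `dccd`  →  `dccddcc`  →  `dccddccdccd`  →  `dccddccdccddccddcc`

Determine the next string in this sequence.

dccddccdccddccddccdccddccdccd

From term 3 onward, concatenate the last term with the second-to-last: d·cc = dcc, dcc·d = dccd, …
The next term joins dccddccdccddccddcc and dccddccdccd.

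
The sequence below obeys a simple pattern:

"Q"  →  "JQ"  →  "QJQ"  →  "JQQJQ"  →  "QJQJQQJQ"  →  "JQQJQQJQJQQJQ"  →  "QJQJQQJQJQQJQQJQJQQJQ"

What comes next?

From term 3 onward, concatenate the second-to-last term with the last: Q·JQ = QJQ, JQ·QJQ = JQQJQ, …
The next term joins JQQJQQJQJQQJQ and QJQJQQJQJQQJQQJQJQQJQ.

JQQJQQJQJQQJQQJQJQQJQJQQJQQJQJQQJQ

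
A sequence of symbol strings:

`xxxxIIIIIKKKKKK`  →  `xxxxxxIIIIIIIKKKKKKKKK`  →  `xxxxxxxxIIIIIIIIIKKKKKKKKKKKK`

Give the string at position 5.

xxxxxxxxxxxxIIIIIIIIIIIIIKKKKKKKKKKKKKKKKKK

Reading off run lengths: x runs 4, 6, 8; I runs 5, 7, 9; K runs 6, 9, 12 — each is linear in n, where the shown terms are n = 2, 3, 4.
For term 5, n = 6, so the run lengths are 12, 13, 18.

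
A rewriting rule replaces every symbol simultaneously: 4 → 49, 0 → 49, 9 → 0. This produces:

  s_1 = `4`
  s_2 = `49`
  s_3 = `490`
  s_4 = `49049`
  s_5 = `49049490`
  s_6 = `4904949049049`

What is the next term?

φ(4904949049049) expands symbol-by-symbol to 49 0 49 49 0 49 0 49 49 0 49 49 0; joining the 13 pieces gives the next term.

490494904904949049490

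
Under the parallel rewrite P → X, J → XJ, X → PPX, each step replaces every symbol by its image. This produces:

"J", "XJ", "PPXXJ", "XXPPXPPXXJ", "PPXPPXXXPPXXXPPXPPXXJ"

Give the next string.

XXPPXXXPPXPPXPPXXXPPXPPXPPXXXPPXXXPPXPPXXJ

Replace each of the 21 characters of PPXPPXXXPPXXXPPXPPXXJ in place — X X PPX X X PPX PPX PPX X X PPX PPX PPX X X PPX X X PPX PPX XJ — and concatenate.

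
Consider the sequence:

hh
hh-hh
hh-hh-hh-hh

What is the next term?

Every step duplicates the string with '-' between the halves.
Doubling hh-hh-hh-hh with '-' between the halves:

hh-hh-hh-hh-hh-hh-hh-hh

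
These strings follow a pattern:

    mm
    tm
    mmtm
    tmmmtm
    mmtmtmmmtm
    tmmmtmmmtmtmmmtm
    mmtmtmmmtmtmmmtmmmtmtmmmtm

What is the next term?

tmmmtmmmtmtmmmtmmmtmtmmmtmtmmmtmmmtmtmmmtm

Each term (from the third on) is the two preceding terms concatenated in order: term 3 = mm·tm = mmtm.
The next term joins tmmmtmmmtmtmmmtm and mmtmtmmmtmtmmmtmmmtmtmmmtm.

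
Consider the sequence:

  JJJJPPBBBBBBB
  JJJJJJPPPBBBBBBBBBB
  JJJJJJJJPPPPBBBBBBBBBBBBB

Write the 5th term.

JJJJJJJJJJJJPPPPPPBBBBBBBBBBBBBBBBBBB

Reading off run lengths: J runs 4, 6, 8; P runs 2, 3, 4; B runs 7, 10, 13 — each is linear in n, where the shown terms are n = 2, 3, 4.
At n = 6 the blocks have lengths 12, 6, 19.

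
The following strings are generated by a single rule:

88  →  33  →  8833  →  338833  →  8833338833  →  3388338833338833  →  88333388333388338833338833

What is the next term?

From term 3 onward, concatenate the second-to-last term with the last: 88·33 = 8833, 33·8833 = 338833, …
So term 8 is 3388338833338833·88333388333388338833338833.

338833883333883388333388333388338833338833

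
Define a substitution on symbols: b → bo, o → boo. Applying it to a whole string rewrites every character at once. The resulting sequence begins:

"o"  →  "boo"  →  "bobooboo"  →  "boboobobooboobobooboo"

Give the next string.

φ(boboobobooboobobooboo) expands symbol-by-symbol to bo boo bo boo boo bo boo bo boo boo bo boo boo bo boo bo boo boo bo boo boo; joining the 21 pieces gives the next term.

boboobobooboobobooboboobooboboobooboboobobooboobobooboo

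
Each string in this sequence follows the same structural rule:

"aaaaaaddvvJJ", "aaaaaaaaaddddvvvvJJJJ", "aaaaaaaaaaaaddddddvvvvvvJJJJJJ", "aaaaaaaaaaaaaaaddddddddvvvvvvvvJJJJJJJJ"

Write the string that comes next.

aaaaaaaaaaaaaaaaaaddddddddddvvvvvvvvvvJJJJJJJJJJ

Reading off run lengths: a runs 6, 9, 12, 15; d runs 2, 4, 6, 8; v runs 2, 4, 6, 8; J runs 2, 4, 6, 8 — each is linear in n (n = 1, 2, …).
For the next term, n = 5, so the run lengths are 18, 10, 10, 10.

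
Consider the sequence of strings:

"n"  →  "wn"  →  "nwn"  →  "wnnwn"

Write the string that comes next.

From term 3 onward, concatenate the second-to-last term with the last: n·wn = nwn, wn·nwn = wnnwn, …
Continuing: nwn · wnnwn gives term 5.

nwnwnnwn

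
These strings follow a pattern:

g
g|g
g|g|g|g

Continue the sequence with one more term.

s(k+1) = s(k)·|·s(k) — each term doubles the last with '|' between the halves.
Doubling g|g|g|g with '|' between the halves:

g|g|g|g|g|g|g|g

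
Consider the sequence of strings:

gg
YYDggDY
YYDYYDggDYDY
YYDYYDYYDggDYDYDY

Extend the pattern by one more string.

YYDYYDYYDYYDggDYDYDYDY

Every step adds YYD to the front and DY to the end of the previous string.
So the next term is YYD·YYDYYDYYDggDYDYDY·DY.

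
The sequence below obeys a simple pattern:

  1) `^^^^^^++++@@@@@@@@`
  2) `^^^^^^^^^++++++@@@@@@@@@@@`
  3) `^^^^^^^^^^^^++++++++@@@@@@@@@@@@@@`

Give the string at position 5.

^^^^^^^^^^^^^^^^^^++++++++++++@@@@@@@@@@@@@@@@@@@@

Each string has the form ^^{3n} +^{2n} @^{3n+2}, where the shown terms are n = 2, 3, 4.
At n = 6 the blocks have lengths 18, 12, 20.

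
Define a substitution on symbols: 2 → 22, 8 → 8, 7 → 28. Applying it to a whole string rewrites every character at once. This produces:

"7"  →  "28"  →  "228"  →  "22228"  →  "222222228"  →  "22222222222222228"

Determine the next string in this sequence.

Rewriting the 17 symbols of 22222222222222228 one by one yields 22 22 22 22 22 22 22 22 22 22 22 22 22 22 22 22 8; concatenated:

222222222222222222222222222222228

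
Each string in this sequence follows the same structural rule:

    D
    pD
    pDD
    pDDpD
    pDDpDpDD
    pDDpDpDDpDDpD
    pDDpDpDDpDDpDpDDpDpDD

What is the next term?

Each term (from the third on) is the previous term followed by the one before it: term 3 = pD·D = pDD.
The next term joins pDDpDpDDpDDpDpDDpDpDD and pDDpDpDDpDDpD.

pDDpDpDDpDDpDpDDpDpDDpDDpDpDDpDDpD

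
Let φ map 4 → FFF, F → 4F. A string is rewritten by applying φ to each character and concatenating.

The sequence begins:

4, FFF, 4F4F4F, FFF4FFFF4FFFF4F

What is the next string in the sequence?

Replace each of the 15 characters of FFF4FFFF4FFFF4F in place — 4F 4F 4F FFF 4F 4F 4F 4F FFF 4F 4F 4F 4F FFF 4F — and concatenate.

4F4F4FFFF4F4F4F4FFFF4F4F4F4FFFF4F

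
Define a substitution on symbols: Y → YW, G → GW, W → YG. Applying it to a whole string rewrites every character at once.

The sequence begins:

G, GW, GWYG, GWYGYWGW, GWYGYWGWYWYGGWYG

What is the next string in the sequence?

Applying the rule to each of the 16 symbols of GWYGYWGWYWYGGWYG gives the pieces GW YG YW GW YW YG GW YG YW YG YW GW GW YG YW GW, which concatenate to the answer.

GWYGYWGWYWYGGWYGYWYGYWGWGWYGYWGW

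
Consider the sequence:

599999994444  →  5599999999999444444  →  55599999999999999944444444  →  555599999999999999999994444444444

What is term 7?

555555599999999999999999999999999999994444444444444444

Reading off run lengths: 5 runs 1, 2, 3, 4; 9 runs 7, 11, 15, 19; 4 runs 4, 6, 8, 10 — each is linear in n, where the shown terms are n = 2, 3, 4, 5.
Setting n = 8 gives 7, 31, 16 characters in each block.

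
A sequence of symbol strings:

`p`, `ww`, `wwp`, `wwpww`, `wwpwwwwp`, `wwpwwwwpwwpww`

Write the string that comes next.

wwpwwwwpwwpwwwwpwwwwp

From term 3 onward, concatenate the last term with the second-to-last: ww·p = wwp, wwp·ww = wwpww, …
So term 7 is wwpwwwwpwwpww·wwpwwwwp.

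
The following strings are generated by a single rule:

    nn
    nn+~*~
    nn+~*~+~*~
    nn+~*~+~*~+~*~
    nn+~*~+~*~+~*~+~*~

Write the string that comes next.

Every step adds +~*~ to the end: s(k+1) = s(k)·+~*~.
Applying this once more to nn+~*~+~*~+~*~+~*~:

nn+~*~+~*~+~*~+~*~+~*~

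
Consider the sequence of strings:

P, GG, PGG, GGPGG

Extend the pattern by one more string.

From term 3 onward, concatenate the second-to-last term with the last: P·GG = PGG, GG·PGG = GGPGG, …
Continuing: PGG · GGPGG gives term 5.

PGGGGPGG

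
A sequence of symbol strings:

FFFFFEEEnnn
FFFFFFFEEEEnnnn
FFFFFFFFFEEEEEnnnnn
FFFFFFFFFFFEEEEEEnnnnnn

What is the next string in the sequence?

Each string has the form F^{2n-1} E^{n} n^{n}, where the shown terms are n = 3, 4, 5, 6.
Setting n = 7 gives 13, 7, 7 characters in each block.

FFFFFFFFFFFFFEEEEEEEnnnnnnn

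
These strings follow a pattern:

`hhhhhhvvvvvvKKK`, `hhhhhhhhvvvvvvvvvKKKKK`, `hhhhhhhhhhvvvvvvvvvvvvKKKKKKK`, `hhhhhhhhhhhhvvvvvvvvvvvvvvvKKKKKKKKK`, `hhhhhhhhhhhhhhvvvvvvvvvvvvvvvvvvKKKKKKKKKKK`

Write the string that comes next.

hhhhhhhhhhhhhhhhvvvvvvvvvvvvvvvvvvvvvKKKKKKKKKKKKK

Term n consists of 2n+2 h's, followed by 3n v's, followed by 2n-1 K's, where the shown terms are n = 2, 3, 4, 5, 6.
Setting n = 7 gives 16, 21, 13 characters in each block.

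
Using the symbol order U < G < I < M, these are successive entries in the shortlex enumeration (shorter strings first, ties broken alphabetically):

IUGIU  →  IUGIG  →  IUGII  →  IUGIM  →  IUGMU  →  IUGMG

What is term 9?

IUIUU

Stepping forward 3 times from IUGMG: IUGMG → IUGMI → IUGMM, then the target.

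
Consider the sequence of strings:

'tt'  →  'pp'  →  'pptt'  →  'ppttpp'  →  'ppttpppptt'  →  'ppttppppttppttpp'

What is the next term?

ppttppppttppttppppttpppptt

Each term (from the third on) is the previous term followed by the one before it: term 3 = pp·tt = pptt.
So term 7 is ppttppppttppttpp·ppttpppptt.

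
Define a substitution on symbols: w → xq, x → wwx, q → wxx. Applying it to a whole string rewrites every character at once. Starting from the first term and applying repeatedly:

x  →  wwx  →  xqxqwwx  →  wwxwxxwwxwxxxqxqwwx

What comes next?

Rewriting the 19 symbols of wwxwxxwwxwxxxqxqwwx one by one yields xq xq wwx xq wwx wwx xq xq wwx xq wwx wwx wwx wxx wwx wxx xq xq wwx; concatenated:

xqxqwwxxqwwxwwxxqxqwwxxqwwxwwxwwxwxxwwxwxxxqxqwwx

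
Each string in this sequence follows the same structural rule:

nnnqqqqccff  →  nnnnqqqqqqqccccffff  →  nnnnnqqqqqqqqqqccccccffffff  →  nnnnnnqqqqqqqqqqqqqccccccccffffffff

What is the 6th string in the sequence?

nnnnnnnnqqqqqqqqqqqqqqqqqqqccccccccccccffffffffffff

Term n consists of n+2 n's, followed by 3n+1 q's, followed by 2n c's, followed by 2n f's (n = 1, 2, …).
For term 6, n = 6, so the run lengths are 8, 19, 12, 12.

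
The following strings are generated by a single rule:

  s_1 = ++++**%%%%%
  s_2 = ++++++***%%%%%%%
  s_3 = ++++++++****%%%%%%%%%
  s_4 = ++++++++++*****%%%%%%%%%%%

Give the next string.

++++++++++++******%%%%%%%%%%%%%

Reading off run lengths: + runs 4, 6, 8, 10; * runs 2, 3, 4, 5; % runs 5, 7, 9, 11 — each is linear in n, where the shown terms are n = 2, 3, 4, 5.
At n = 6 the blocks have lengths 12, 6, 13.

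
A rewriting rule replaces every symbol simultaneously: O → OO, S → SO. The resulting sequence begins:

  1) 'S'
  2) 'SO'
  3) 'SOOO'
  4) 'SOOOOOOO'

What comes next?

SOOOOOOOOOOOOOOO

Rewriting each symbol of SOOOOOOO: S→SO, O→OO, O→OO, O→OO, O→OO, O→OO, O→OO, O→OO, which concatenates to SO OO OO OO OO OO OO OO.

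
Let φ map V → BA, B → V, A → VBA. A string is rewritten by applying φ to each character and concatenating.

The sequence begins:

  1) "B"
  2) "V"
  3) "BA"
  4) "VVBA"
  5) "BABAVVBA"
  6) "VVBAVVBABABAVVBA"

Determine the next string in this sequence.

BABAVVBABABAVVBAVVBAVVBABABAVVBA

Applying the rule to each of the 16 symbols of VVBAVVBABABAVVBA gives the pieces BA BA V VBA BA BA V VBA V VBA V VBA BA BA V VBA, which concatenate to the answer.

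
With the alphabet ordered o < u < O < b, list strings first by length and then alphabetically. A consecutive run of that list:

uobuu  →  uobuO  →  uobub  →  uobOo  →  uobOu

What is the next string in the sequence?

Treat uobOu as a base-4 numeral over the given alphabet and add one, carrying through any trailing b's.

uobOO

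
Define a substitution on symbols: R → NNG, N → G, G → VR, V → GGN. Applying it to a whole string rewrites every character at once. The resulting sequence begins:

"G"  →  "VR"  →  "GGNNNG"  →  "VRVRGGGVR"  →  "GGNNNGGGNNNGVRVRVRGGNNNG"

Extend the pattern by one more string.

Applying the rule to each of the 24 symbols of GGNNNGGGNNNGVRVRVRGGNNNG gives the pieces VR VR G G G VR VR VR G G G VR GGN NNG GGN NNG GGN NNG VR VR G G G VR, which concatenate to the answer.

VRVRGGGVRVRVRGGGVRGGNNNGGGNNNGGGNNNGVRVRGGGVR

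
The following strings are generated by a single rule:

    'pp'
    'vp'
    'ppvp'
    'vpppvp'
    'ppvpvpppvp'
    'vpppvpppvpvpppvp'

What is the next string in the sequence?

ppvpvpppvpvpppvpppvpvpppvp

From term 3 onward, concatenate the second-to-last term with the last: pp·vp = ppvp, vp·ppvp = vpppvp, …
The next term joins ppvpvpppvp and vpppvpppvpvpppvp.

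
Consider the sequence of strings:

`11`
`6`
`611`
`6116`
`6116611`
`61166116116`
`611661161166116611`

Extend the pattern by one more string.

From term 3 onward, concatenate the last term with the second-to-last: 6·11 = 611, 611·6 = 6116, …
The next term joins 611661161166116611 and 61166116116.

61166116116611661161166116116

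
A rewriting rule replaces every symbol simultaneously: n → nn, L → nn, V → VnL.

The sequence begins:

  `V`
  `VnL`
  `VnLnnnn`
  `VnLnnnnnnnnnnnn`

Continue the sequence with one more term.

VnLnnnnnnnnnnnnnnnnnnnnnnnnnnnn

φ(VnLnnnnnnnnnnnn) expands symbol-by-symbol to VnL nn nn nn nn nn nn nn nn nn nn nn nn nn nn; joining the 15 pieces gives the next term.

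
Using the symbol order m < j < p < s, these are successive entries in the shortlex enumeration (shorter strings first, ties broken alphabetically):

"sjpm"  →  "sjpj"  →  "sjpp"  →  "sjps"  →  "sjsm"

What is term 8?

Advancing 3 positions from sjsm through sjsm → sjsj → sjsp reaches term 8.

sjss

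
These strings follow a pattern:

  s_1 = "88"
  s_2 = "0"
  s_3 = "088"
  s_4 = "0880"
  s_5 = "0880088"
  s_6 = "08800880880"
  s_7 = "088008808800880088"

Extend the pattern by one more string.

08800880880088008808800880880

Each term (from the third on) is the previous term followed by the one before it: term 3 = 0·88 = 088.
Continuing: 088008808800880088 · 08800880880 gives term 8.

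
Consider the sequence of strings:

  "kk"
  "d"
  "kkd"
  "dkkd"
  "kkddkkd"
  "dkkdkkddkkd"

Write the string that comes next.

Each term (from the third on) is the two preceding terms concatenated in order: term 3 = kk·d = kkd.
Continuing: kkddkkd · dkkdkkddkkd gives term 7.

kkddkkddkkdkkddkkd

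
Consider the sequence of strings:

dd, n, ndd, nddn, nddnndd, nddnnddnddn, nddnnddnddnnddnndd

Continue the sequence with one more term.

Each term (from the third on) is the previous term followed by the one before it: term 3 = n·dd = ndd.
The next term joins nddnnddnddnnddnndd and nddnnddnddn.

nddnnddnddnnddnnddnddnnddnddn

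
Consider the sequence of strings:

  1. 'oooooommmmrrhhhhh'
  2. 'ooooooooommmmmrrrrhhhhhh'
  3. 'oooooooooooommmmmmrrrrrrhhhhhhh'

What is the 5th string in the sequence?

oooooooooooooooooommmmmmmmrrrrrrrrrrhhhhhhhhh

Term n consists of 3n o's, followed by n+2 m's, followed by 2n-2 r's, followed by n+3 h's, where the shown terms are n = 2, 3, 4.
At n = 6 the blocks have lengths 18, 8, 10, 9.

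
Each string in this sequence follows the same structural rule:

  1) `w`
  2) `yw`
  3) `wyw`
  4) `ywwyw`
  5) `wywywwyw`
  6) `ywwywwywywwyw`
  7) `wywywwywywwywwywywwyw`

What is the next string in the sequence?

ywwywwywywwywwywywwywywwywwywywwyw

From term 3 onward, concatenate the second-to-last term with the last: w·yw = wyw, yw·wyw = ywwyw, …
Continuing: ywwywwywywwyw · wywywwywywwywwywywwyw gives term 8.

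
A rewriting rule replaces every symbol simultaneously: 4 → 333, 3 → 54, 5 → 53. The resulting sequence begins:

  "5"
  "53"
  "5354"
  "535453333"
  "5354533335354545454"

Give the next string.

5354533335354545454535453333533335333353333

φ(5354533335354545454) expands symbol-by-symbol to 53 54 53 333 53 54 54 54 54 53 54 53 333 53 333 53 333 53 333; joining the 19 pieces gives the next term.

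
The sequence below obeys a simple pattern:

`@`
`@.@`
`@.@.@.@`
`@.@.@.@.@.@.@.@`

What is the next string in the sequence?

@.@.@.@.@.@.@.@.@.@.@.@.@.@.@.@

Each string is two copies of the previous one joined by '.'.
One more doubling of @.@.@.@.@.@.@.@ gives the answer.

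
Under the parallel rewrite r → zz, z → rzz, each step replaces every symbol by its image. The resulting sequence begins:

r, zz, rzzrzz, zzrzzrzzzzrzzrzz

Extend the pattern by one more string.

Replace each of the 16 characters of zzrzzrzzzzrzzrzz in place — rzz rzz zz rzz rzz zz rzz rzz rzz rzz zz rzz rzz zz rzz rzz — and concatenate.

rzzrzzzzrzzrzzzzrzzrzzrzzrzzzzrzzrzzzzrzzrzz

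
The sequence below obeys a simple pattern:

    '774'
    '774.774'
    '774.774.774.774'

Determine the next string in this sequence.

s(k+1) = s(k)·.·s(k) — each term doubles the last with '.' between the halves.
One more doubling of 774.774.774.774 gives the answer.

774.774.774.774.774.774.774.774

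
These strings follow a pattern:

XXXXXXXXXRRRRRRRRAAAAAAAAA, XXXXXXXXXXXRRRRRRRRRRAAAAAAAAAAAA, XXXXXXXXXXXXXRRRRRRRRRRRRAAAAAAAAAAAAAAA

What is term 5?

XXXXXXXXXXXXXXXXXRRRRRRRRRRRRRRRRAAAAAAAAAAAAAAAAAAAAA

Reading off run lengths: X runs 9, 11, 13; R runs 8, 10, 12; A runs 9, 12, 15 — each is linear in n, where the shown terms are n = 3, 4, 5.
For term 5, n = 7, so the run lengths are 17, 16, 21.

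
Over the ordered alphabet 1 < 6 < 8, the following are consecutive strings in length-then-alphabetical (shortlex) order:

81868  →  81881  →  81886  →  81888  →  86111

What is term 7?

Continuing the enumeration 2 steps past 86111: 86111 → 86116 → (answer).

86118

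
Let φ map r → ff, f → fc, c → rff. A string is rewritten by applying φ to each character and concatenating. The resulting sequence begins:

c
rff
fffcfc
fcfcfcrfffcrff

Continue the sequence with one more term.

Rewriting the 14 symbols of fcfcfcrfffcrff one by one yields fc rff fc rff fc rff ff fc fc fc rff ff fc fc; concatenated:

fcrfffcrfffcrfffffcfcfcrfffffcfc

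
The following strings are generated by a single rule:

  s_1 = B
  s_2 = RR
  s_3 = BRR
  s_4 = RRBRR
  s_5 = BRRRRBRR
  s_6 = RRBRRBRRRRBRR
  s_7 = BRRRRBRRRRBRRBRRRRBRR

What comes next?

RRBRRBRRRRBRRBRRRRBRRRRBRRBRRRRBRR

From term 3 onward, concatenate the second-to-last term with the last: B·RR = BRR, RR·BRR = RRBRR, …
So term 8 is RRBRRBRRRRBRR·BRRRRBRRRRBRRBRRRRBRR.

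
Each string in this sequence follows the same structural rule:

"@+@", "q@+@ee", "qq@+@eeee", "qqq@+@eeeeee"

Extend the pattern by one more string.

Each term wraps the previous one in q on the left and ee on the right.
One more step from qqq@+@eeeeee gives the answer.

qqqq@+@eeeeeeee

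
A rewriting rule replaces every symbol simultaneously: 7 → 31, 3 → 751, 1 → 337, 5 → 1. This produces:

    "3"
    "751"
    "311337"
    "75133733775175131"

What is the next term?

φ(75133733775175131) expands symbol-by-symbol to 31 1 337 751 751 31 751 751 31 31 1 337 31 1 337 751 337; joining the 17 pieces gives the next term.

3113377517513175175131311337311337751337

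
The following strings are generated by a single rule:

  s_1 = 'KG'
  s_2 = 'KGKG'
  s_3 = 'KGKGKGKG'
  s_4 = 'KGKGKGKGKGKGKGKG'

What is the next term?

s(k+1) = s(k)·s(k) — each term doubles the last.
One more doubling of KGKGKGKGKGKGKGKG gives the answer.

KGKGKGKGKGKGKGKGKGKGKGKGKGKGKGKG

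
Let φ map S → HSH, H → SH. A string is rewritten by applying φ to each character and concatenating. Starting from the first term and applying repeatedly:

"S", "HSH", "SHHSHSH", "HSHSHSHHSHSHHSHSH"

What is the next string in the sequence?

SHHSHSHHSHSHHSHSHSHHSHSHHSHSHSHHSHSHHSHSH

Replace each of the 17 characters of HSHSHSHHSHSHHSHSH in place — SH HSH SH HSH SH HSH SH SH HSH SH HSH SH SH HSH SH HSH SH — and concatenate.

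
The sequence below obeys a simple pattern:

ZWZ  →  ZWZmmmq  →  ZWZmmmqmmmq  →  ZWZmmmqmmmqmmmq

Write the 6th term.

The strings grow by a fixed suffix mmmq each time.
From ZWZmmmqmmmqmmmq, 2 further steps: ZWZmmmqmmmqmmmq → ZWZmmmqmmmqmmmqmmmq → (answer).

ZWZmmmqmmmqmmmqmmmqmmmq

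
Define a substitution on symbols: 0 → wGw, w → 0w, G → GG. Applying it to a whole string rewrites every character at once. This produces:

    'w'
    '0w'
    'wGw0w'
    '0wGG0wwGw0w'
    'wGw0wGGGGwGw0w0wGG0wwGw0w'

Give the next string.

0wGG0wwGw0wGGGGGGGG0wGG0wwGw0wwGw0wGGGGwGw0w0wGG0wwGw0w

Applying the rule to each of the 25 symbols of wGw0wGGGGwGw0w0wGG0wwGw0w gives the pieces 0w GG 0w wGw 0w GG GG GG GG 0w GG 0w wGw 0w wGw 0w GG GG wGw 0w 0w GG 0w wGw 0w, which concatenate to the answer.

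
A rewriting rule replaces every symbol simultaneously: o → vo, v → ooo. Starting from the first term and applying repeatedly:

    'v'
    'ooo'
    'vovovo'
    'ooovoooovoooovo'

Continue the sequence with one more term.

Rewriting the 15 symbols of ooovoooovoooovo one by one yields vo vo vo ooo vo vo vo vo ooo vo vo vo vo ooo vo; concatenated:

vovovoooovovovovoooovovovovoooovo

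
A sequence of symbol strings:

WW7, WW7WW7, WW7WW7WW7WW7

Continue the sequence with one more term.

Every step duplicates the string.
Doubling WW7WW7WW7WW7:

WW7WW7WW7WW7WW7WW7WW7WW7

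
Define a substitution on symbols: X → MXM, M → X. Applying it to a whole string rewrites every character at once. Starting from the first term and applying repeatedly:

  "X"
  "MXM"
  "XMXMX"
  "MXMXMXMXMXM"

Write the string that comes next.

Expanding MXMXMXMXMXM: M→X, X→MXM, M→X, X→MXM, M→X, X→MXM, M→X, X→MXM, M→X, X→MXM, M→X. Concatenated: X MXM X MXM X MXM X MXM X MXM X.

XMXMXMXMXMXMXMXMXMXMX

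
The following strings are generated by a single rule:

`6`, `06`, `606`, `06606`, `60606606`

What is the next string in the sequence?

This is a Fibonacci-style word recurrence s(k) = s(k−2)·s(k−1): e.g. 6·06 = 606.
The next term joins 06606 and 60606606.

0660660606606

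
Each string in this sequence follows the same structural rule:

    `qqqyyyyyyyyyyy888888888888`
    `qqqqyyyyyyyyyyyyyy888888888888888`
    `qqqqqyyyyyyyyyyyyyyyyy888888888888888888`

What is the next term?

qqqqqqyyyyyyyyyyyyyyyyyyyy888888888888888888888

Reading off run lengths: q runs 3, 4, 5; y runs 11, 14, 17; 8 runs 12, 15, 18 — each is linear in n, where the shown terms are n = 3, 4, 5.
Setting n = 6 gives 6, 20, 21 characters in each block.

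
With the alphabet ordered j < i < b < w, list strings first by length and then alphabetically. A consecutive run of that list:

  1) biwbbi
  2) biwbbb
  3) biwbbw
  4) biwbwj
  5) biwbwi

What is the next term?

The successor of biwbwi increments the rightmost position that isn't already w and resets every position after it to j.

biwbwb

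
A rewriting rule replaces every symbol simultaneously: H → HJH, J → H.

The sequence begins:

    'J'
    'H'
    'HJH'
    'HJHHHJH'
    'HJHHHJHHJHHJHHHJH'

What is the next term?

Replace each of the 17 characters of HJHHHJHHJHHJHHHJH in place — HJH H HJH HJH HJH H HJH HJH H HJH HJH H HJH HJH HJH H HJH — and concatenate.

HJHHHJHHJHHJHHHJHHJHHHJHHJHHHJHHJHHJHHHJH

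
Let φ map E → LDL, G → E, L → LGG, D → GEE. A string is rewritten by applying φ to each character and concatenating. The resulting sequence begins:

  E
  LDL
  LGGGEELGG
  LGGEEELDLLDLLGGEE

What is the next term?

Rewriting the 17 symbols of LGGEEELDLLDLLGGEE one by one yields LGG E E LDL LDL LDL LGG GEE LGG LGG GEE LGG LGG E E LDL LDL; concatenated:

LGGEELDLLDLLDLLGGGEELGGLGGGEELGGLGGEELDLLDL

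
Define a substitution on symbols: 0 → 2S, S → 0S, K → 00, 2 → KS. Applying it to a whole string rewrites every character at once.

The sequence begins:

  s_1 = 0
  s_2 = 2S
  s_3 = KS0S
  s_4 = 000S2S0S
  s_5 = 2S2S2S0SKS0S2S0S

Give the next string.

Rewriting the 16 symbols of 2S2S2S0SKS0S2S0S one by one yields KS 0S KS 0S KS 0S 2S 0S 00 0S 2S 0S KS 0S 2S 0S; concatenated:

KS0SKS0SKS0S2S0S000S2S0SKS0S2S0S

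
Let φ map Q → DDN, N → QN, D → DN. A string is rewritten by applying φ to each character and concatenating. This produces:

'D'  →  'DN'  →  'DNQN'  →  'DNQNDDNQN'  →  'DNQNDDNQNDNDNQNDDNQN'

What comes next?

Applying the rule to each of the 20 symbols of DNQNDDNQNDNDNQNDDNQN gives the pieces DN QN DDN QN DN DN QN DDN QN DN QN DN QN DDN QN DN DN QN DDN QN, which concatenate to the answer.

DNQNDDNQNDNDNQNDDNQNDNQNDNQNDDNQNDNDNQNDDNQN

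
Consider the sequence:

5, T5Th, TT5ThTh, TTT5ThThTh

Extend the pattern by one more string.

TTTT5ThThThTh

Every step adds T to the front and Th to the end of the previous string.
So the next term is T·TTT5ThThTh·Th.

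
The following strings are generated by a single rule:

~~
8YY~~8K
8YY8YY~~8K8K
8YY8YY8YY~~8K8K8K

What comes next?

s(k+1) = 8YY·s(k)·8K, so each term gains 8YY as a prefix and 8K as a suffix.
So the next term is 8YY·8YY8YY8YY~~8K8K8K·8K.

8YY8YY8YY8YY~~8K8K8K8K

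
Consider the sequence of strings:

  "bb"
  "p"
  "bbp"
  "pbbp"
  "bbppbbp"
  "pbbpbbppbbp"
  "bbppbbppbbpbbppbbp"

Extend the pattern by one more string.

pbbpbbppbbpbbppbbppbbpbbppbbp

Each term (from the third on) is the two preceding terms concatenated in order: term 3 = bb·p = bbp.
The next term joins pbbpbbppbbp and bbppbbppbbpbbppbbp.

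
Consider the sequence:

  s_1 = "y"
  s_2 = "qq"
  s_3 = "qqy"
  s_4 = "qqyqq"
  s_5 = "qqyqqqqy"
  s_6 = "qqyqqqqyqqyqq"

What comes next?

This is a Fibonacci-style word recurrence s(k) = s(k−1)·s(k−2): e.g. qq·y = qqy.
The next term joins qqyqqqqyqqyqq and qqyqqqqy.

qqyqqqqyqqyqqqqyqqqqy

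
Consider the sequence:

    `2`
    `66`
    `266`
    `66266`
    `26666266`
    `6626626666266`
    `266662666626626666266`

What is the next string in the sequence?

From term 3 onward, concatenate the second-to-last term with the last: 2·66 = 266, 66·266 = 66266, …
So term 8 is 6626626666266·266662666626626666266.

6626626666266266662666626626666266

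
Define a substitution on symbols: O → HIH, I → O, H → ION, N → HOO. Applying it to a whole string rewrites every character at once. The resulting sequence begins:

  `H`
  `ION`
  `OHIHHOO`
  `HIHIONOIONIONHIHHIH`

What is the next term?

Replace each of the 19 characters of HIHIONOIONIONHIHHIH in place — ION O ION O HIH HOO HIH O HIH HOO O HIH HOO ION O ION ION O ION — and concatenate.

IONOIONOHIHHOOHIHOHIHHOOOHIHHOOIONOIONIONOION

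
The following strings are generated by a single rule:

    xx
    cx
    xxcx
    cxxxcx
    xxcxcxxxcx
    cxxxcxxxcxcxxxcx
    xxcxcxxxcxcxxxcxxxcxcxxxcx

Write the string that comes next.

cxxxcxxxcxcxxxcxxxcxcxxxcxcxxxcxxxcxcxxxcx

From term 3 onward, concatenate the second-to-last term with the last: xx·cx = xxcx, cx·xxcx = cxxxcx, …
The next term joins cxxxcxxxcxcxxxcx and xxcxcxxxcxcxxxcxxxcxcxxxcx.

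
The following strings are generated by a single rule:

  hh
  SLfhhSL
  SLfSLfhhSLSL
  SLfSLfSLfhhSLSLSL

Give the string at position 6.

SLfSLfSLfSLfSLfhhSLSLSLSLSL

Each term wraps the previous one in SLf on the left and SL on the right.
From SLfSLfSLfhhSLSLSL, 2 further steps: SLfSLfSLfhhSLSLSL → SLfSLfSLfSLfhhSLSLSLSL → (answer).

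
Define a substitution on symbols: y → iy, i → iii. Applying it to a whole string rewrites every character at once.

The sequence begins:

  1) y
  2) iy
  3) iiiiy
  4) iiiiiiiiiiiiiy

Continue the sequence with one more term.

iiiiiiiiiiiiiiiiiiiiiiiiiiiiiiiiiiiiiiiiy

φ(iiiiiiiiiiiiiy) expands symbol-by-symbol to iii iii iii iii iii iii iii iii iii iii iii iii iii iy; joining the 14 pieces gives the next term.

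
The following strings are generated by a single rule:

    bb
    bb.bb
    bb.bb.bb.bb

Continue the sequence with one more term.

Each string is two copies of the previous one joined by '.'.
So the next term is two copies of bb.bb.bb.bb with '.' between the halves.

bb.bb.bb.bb.bb.bb.bb.bb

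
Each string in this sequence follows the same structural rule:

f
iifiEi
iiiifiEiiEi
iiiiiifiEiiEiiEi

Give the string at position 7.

Every step adds ii to the front and iEi to the end of the previous string.
From iiiiiifiEiiEiiEi, 3 further steps: iiiiiifiEiiEiiEi → iiiiiiiifiEiiEiiEiiEi → iiiiiiiiiifiEiiEiiEiiEiiEi → (answer).

iiiiiiiiiiiifiEiiEiiEiiEiiEiiEi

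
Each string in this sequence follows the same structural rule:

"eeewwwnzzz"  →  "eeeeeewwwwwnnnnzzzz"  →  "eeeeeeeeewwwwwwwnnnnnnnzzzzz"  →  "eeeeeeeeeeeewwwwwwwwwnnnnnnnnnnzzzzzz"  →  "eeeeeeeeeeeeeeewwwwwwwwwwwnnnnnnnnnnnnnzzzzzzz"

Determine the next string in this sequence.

eeeeeeeeeeeeeeeeeewwwwwwwwwwwwwnnnnnnnnnnnnnnnnzzzzzzzz

The n-th term is 3n e's then 2n+1 w's then 3n-2 n's then n+2 z's (n = 1, 2, …).
Setting n = 6 gives 18, 13, 16, 8 characters in each block.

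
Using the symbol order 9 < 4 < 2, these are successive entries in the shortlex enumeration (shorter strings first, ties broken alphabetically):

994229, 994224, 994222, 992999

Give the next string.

Treat 992999 as a base-3 numeral over the given alphabet and add one, carrying through any trailing 2's.

992994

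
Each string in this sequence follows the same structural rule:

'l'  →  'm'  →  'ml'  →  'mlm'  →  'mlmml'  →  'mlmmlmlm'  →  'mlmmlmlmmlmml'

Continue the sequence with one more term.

From term 3 onward, concatenate the last term with the second-to-last: m·l = ml, ml·m = mlm, …
The next term joins mlmmlmlmmlmml and mlmmlmlm.

mlmmlmlmmlmmlmlmmlmlm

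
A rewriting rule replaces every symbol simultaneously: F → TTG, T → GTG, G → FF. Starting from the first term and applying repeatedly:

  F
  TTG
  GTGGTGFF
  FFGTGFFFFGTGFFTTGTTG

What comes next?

TTGTTGFFGTGFFTTGTTGTTGTTGFFGTGFFTTGTTGGTGGTGFFGTGGTGFF

Applying the rule to each of the 20 symbols of FFGTGFFFFGTGFFTTGTTG gives the pieces TTG TTG FF GTG FF TTG TTG TTG TTG FF GTG FF TTG TTG GTG GTG FF GTG GTG FF, which concatenate to the answer.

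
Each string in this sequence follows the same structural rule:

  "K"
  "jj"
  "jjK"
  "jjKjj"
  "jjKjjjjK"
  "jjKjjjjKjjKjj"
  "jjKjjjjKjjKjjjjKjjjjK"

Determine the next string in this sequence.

From term 3 onward, concatenate the last term with the second-to-last: jj·K = jjK, jjK·jj = jjKjj, …
Continuing: jjKjjjjKjjKjjjjKjjjjK · jjKjjjjKjjKjj gives term 8.

jjKjjjjKjjKjjjjKjjjjKjjKjjjjKjjKjj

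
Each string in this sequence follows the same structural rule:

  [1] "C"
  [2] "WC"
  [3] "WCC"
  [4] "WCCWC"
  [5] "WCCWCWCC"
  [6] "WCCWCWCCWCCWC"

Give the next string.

From term 3 onward, concatenate the last term with the second-to-last: WC·C = WCC, WCC·WC = WCCWC, …
Continuing: WCCWCWCCWCCWC · WCCWCWCC gives term 7.

WCCWCWCCWCCWCWCCWCWCC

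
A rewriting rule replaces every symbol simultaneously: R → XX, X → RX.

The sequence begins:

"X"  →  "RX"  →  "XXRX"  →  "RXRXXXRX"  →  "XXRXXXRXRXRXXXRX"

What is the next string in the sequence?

RXRXXXRXRXRXXXRXXXRXXXRXRXRXXXRX

Replace each of the 16 characters of XXRXXXRXRXRXXXRX in place — RX RX XX RX RX RX XX RX XX RX XX RX RX RX XX RX — and concatenate.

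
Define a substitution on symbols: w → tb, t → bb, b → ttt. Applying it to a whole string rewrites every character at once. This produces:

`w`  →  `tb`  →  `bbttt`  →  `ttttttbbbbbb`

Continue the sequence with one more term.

bbbbbbbbbbbbtttttttttttttttttt

Expanding ttttttbbbbbb: t→bb, t→bb, t→bb, t→bb, t→bb, t→bb, b→ttt, b→ttt, b→ttt, b→ttt, b→ttt, b→ttt. Concatenated: bb bb bb bb bb bb ttt ttt ttt ttt ttt ttt.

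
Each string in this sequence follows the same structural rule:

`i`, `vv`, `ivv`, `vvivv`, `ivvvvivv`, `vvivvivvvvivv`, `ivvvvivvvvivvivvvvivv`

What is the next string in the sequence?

vvivvivvvvivvivvvvivvvvivvivvvvivv

From term 3 onward, concatenate the second-to-last term with the last: i·vv = ivv, vv·ivv = vvivv, …
The next term joins vvivvivvvvivv and ivvvvivvvvivvivvvvivv.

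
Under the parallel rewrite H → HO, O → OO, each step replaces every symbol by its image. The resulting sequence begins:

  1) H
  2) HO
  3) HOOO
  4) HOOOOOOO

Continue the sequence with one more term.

Apply φ to HOOOOOOO symbol by symbol: H→HO, O→OO, O→OO, O→OO, O→OO, O→OO, O→OO, O→OO; joined: HO OO OO OO OO OO OO OO.

HOOOOOOOOOOOOOOO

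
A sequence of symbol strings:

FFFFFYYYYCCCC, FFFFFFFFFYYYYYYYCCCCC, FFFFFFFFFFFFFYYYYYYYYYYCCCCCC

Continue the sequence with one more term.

FFFFFFFFFFFFFFFFFYYYYYYYYYYYYYCCCCCCC

Reading off run lengths: F runs 5, 9, 13; Y runs 4, 7, 10; C runs 4, 5, 6 — each is linear in n (n = 1, 2, …).
At n = 4 the blocks have lengths 17, 13, 7.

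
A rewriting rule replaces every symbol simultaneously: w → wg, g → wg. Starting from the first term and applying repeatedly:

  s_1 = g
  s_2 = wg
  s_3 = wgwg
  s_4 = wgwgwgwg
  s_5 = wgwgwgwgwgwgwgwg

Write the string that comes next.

wgwgwgwgwgwgwgwgwgwgwgwgwgwgwgwg

φ(wgwgwgwgwgwgwgwg) expands symbol-by-symbol to wg wg wg wg wg wg wg wg wg wg wg wg wg wg wg wg; joining the 16 pieces gives the next term.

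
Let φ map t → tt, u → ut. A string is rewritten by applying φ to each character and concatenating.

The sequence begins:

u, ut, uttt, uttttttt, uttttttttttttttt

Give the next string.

Rewriting the 16 symbols of uttttttttttttttt one by one yields ut tt tt tt tt tt tt tt tt tt tt tt tt tt tt tt; concatenated:

uttttttttttttttttttttttttttttttt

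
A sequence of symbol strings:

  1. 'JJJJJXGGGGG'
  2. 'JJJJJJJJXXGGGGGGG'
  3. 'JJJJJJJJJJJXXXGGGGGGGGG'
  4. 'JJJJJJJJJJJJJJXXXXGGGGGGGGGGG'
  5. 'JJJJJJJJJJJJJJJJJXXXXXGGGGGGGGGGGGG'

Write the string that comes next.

Each string has the form J^{3n-1} X^{n-1} G^{2n+1}, where the shown terms are n = 2, 3, 4, 5, 6.
Setting n = 7 gives 20, 6, 15 characters in each block.

JJJJJJJJJJJJJJJJJJJJXXXXXXGGGGGGGGGGGGGGG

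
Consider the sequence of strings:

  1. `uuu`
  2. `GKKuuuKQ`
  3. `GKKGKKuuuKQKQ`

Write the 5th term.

GKKGKKGKKGKKuuuKQKQKQKQ

Each term wraps the previous one in GKK on the left and KQ on the right.
From GKKGKKuuuKQKQ, 2 further steps: GKKGKKuuuKQKQ → GKKGKKGKKuuuKQKQKQ → (answer).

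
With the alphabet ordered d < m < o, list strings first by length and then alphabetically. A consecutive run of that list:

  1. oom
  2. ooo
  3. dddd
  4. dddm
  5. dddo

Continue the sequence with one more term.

ddmd

Treat dddo as a base-3 numeral over the given alphabet and add one, carrying through any trailing o's.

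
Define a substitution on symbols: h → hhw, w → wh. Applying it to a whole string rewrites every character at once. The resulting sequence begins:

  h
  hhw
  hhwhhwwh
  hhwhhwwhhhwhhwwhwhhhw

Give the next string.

hhwhhwwhhhwhhwwhwhhhwhhwhhwwhhhwhhwwhwhhhwwhhhwhhwhhwwh

Applying the rule to each of the 21 symbols of hhwhhwwhhhwhhwwhwhhhw gives the pieces hhw hhw wh hhw hhw wh wh hhw hhw hhw wh hhw hhw wh wh hhw wh hhw hhw hhw wh, which concatenate to the answer.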